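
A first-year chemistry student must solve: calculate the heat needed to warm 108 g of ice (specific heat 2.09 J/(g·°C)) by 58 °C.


q = mcΔT = 108 × 2.09 × 58
= 13091.76 J

13091.76 J


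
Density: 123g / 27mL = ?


ρ = mass/volume
= 123/27
= 4.556 g/mL

4.556 g/mL


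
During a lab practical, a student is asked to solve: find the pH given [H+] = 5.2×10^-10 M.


pH = -log10([H+]) = -log10(5.2×10^-10)
= 10 - log10(5.2)
= 10 - 0.72
= 9.28

9.28


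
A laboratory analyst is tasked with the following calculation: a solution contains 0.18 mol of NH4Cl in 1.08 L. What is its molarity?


M = n/V = 0.18/1.08 = 0.167 mol/L

0.167 M


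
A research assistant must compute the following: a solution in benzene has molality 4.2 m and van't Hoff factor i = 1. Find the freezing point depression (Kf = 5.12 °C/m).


ΔTf = Kf × m × i
= 5.12 × 4.2 × 1
= 21.504 °C

21.504 °C


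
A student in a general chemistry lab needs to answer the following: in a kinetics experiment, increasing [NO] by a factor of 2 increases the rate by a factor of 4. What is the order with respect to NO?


rate ∝ [NO]^n
2^n = 4 → n = 2
Order in NO: 2

2


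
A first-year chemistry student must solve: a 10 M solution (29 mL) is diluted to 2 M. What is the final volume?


C1V1 = C2V2
10 × 29 = 2 × V2
V2 = 290/2 = 145.0 mL

145.0 mL


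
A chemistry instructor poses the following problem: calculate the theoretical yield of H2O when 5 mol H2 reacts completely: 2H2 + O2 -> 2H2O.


Mole ratio H2O:H2 = 2:2
n(H2O) = 5 × 2/2 = 5.000 mol
mass = 5.000 × 18.02 = 90.1 g

90.1 g


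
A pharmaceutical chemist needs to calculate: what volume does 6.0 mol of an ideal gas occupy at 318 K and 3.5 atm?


PV = nRT  (R = 0.08206 L·atm/(mol·K))
V = nRT/P = 6.0×0.08206×318/3.5
= 44.734 L

44.734 L


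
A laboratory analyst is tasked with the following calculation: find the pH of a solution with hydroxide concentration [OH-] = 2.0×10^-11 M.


pOH = -log10([OH-]) = -log10(2.0×10^-11)
= 11 - log10(2.0) = 10.7
pH = 14 - pOH = 14 - 10.7 = 3.3

3.3


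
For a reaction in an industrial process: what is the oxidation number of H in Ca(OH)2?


H is +1 with nonmetals
Oxidation number: +1

+1


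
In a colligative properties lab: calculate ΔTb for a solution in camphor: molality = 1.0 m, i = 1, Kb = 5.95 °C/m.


ΔTb = Kb × m × i
= 5.95 × 1.0 × 1
= 5.95 °C

5.95 °C


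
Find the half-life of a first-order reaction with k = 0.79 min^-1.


t½ = ln2/k = 0.693147/(0.79 min^-1)
= 0.8774 min

0.8774 min


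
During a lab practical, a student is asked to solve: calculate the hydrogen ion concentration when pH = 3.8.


[H+] = 10^(-pH) = 10^(-3.8)
= 1.58×10^-4 M

1.58×10^-4 M


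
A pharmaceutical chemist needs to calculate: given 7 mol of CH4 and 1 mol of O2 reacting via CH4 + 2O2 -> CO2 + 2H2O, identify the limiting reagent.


Mole ratio available / coefficient:
  CH4: 7/1 = 7.000
  O2: 1/2 = 0.500
Smaller ratio is limiting.

O2


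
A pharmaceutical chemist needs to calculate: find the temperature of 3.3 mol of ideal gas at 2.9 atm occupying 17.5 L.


PV = nRT  (R = 0.08206 L·atm/(mol·K))
T = PV/(nR) = 2.9×17.5/(3.3×0.08206)
= 50.75/0.270798
= 187.41 K

187.41 K


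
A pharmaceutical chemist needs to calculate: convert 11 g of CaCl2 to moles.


M(CaCl2) = 110.98 g/mol
n = mass/M = 11/110.98 = 0.0991 mol

0.0991 mol


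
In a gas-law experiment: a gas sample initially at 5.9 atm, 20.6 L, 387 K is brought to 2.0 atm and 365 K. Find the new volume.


P1V1/T1 = P2V2/T2
V2 = P1V1T2/(T1P2)
= 5.9×20.6×365/(387×2.0)
= 57.315 L

57.315 L


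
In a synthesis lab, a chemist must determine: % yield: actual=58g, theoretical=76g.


% yield = actual/theoretical × 100
= 58/76 × 100
= 76.32%

76.32%


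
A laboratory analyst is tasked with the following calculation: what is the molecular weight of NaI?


M(NaI) = 1×22.99 + 1×126.9
= 22.99 + 126.9
= 149.89 g/mol

149.89 g/mol


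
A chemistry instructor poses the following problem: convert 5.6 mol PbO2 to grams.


M(PbO2) = 239.2 g/mol
mass = n × M = 5.6 × 239.2 = 1339.52 g

1339.52 g


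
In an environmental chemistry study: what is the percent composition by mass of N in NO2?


M(NO2) = 1×14.01 + 2×16.0 = 46.01 g/mol
Mass of N = 1 × 14.01 = 14.01 g/mol
% N = 14.01/46.01 × 100 = 30.45%

30.45%


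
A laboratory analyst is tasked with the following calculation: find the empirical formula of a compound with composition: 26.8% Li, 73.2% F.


Assume 100 g sample. Moles of each element:
  Li: 26.8/6.94 = 3.862 mol
  F: 73.2/19.0 = 3.853 mol
Divide by smallest (3.853):
  Li: 3.862/3.853 = 1.0
  F: 3.853/3.853 = 1.0
Empirical formula: LiF

LiF


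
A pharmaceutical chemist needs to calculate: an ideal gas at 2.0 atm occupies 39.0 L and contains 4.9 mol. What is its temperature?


PV = nRT  (R = 0.08206 L·atm/(mol·K))
T = PV/(nR) = 2.0×39.0/(4.9×0.08206)
= 78.00/0.402094
= 193.98 K

193.98 K


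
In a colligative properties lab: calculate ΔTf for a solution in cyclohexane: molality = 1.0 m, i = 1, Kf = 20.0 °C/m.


ΔTf = Kf × m × i
= 20.0 × 1.0 × 1
= 20.0 °C

20.0 °C


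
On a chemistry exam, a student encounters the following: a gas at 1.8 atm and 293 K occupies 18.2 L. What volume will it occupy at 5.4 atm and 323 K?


P1V1/T1 = P2V2/T2
V2 = P1V1T2/(T1P2)
= 1.8×18.2×323/(293×5.4)
= 6.688 L

6.688 L


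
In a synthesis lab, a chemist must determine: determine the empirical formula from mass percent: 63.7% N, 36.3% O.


Assume 100 g sample. Moles of each element:
  N: 63.7/14.01 = 4.547 mol
  O: 36.3/16.0 = 2.269 mol
Divide by smallest (2.269):
  N: 4.547/2.269 = 2.0
  O: 2.269/2.269 = 1.0
Empirical formula: N2O

N2O


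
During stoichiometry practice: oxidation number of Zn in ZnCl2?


Zn is +2
Oxidation number: +2

+2


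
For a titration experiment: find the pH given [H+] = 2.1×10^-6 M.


pH = -log10([H+]) = -log10(2.1×10^-6)
= 6 - log10(2.1)
= 6 - 0.32
= 5.68

5.68


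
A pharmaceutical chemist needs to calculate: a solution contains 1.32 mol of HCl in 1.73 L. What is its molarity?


M = n/V = 1.32/1.73 = 0.763 mol/L

0.763 M


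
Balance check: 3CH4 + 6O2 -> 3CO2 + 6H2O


Equation: 3CH4 + 6O2 -> 3CO2 + 6H2O
Check atoms: C: 3=3, H: 12=12, O: 12=12
Balanced

Yes, balanced


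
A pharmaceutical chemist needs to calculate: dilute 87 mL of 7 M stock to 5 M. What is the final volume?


C1V1 = C2V2
7 × 87 = 5 × V2
V2 = 609/5 = 121.8 mL

121.8 mL


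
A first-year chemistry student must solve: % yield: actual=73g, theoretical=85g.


% yield = actual/theoretical × 100
= 73/85 × 100
= 85.88%

85.88%


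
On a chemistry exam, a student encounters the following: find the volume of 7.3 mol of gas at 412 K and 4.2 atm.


PV = nRT  (R = 0.08206 L·atm/(mol·K))
V = nRT/P = 7.3×0.08206×412/4.2
= 58.763 L

58.763 L


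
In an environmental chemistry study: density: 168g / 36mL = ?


ρ = mass/volume
= 168/36
= 4.667 g/mL

4.667 g/mL


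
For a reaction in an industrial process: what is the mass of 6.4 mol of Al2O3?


M(Al2O3) = 101.96 g/mol
mass = n × M = 6.4 × 101.96 = 652.54 g

652.54 g


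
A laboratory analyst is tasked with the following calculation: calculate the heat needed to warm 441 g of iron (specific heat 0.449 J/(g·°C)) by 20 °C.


q = mcΔT = 441 × 0.449 × 20
= 3960.18 J

3960.18 J


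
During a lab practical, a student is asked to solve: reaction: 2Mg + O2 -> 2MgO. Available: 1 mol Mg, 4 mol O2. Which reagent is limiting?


Mole ratio available / coefficient:
  Mg: 1/2 = 0.500
  O2: 4/1 = 4.000
Smaller ratio is limiting.

Mg


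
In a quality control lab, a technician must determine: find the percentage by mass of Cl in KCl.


M(KCl) = 1×39.1 + 1×35.45 = 74.55 g/mol
Mass of Cl = 1 × 35.45 = 35.45 g/mol
% Cl = 35.45/74.55 × 100 = 47.55%

47.55%


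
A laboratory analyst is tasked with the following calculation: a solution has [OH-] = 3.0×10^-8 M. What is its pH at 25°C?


pOH = -log10([OH-]) = -log10(3.0×10^-8)
= 8 - log10(3.0) = 7.52
pH = 14 - pOH = 14 - 7.52 = 6.48

6.48


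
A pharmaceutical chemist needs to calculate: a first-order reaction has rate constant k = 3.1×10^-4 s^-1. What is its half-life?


t½ = ln2/k = 0.693147/(3.1×10^-4 s^-1)
= 2236 s

2236 s


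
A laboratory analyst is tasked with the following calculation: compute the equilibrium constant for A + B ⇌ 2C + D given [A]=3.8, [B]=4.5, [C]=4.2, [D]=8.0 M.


Kc = [C]^2[D]/([A][B])
= (4.2^2 × 8.0^1)/(3.8^1 × 4.5^1)
= 141.12/17.1
= 8.253

8.253


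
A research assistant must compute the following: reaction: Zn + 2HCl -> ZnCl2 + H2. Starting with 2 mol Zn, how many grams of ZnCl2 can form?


Mole ratio ZnCl2:Zn = 1:1
n(ZnCl2) = 2 × 1/1 = 2.000 mol
mass = 2.000 × 136.28 = 272.56 g

272.56 g


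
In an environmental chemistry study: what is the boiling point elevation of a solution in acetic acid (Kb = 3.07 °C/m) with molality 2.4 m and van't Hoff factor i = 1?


ΔTb = Kb × m × i
= 3.07 × 2.4 × 1
= 7.368 °C

7.368 °C


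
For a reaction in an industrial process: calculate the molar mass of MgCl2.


M(MgCl2) = 1×24.31 + 2×35.45
= 24.31 + 70.9
= 95.21 g/mol

95.21 g/mol


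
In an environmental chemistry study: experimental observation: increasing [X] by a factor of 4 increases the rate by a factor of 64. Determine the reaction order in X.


rate ∝ [X]^n
4^n = 64 → n = 3
Order in X: 3

3


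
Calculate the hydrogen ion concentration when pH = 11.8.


[H+] = 10^(-pH) = 10^(-11.8)
= 1.58×10^-12 M

1.58×10^-12 M


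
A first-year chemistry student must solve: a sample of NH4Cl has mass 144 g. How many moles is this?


M(NH4Cl) = 53.49 g/mol
n = mass/M = 144/53.49 = 2.6921 mol

2.6921 mol


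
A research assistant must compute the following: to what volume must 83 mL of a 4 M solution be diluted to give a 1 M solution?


C1V1 = C2V2
4 × 83 = 1 × V2
V2 = 332/1 = 332.0 mL

332.0 mL


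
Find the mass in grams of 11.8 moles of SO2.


M(SO2) = 64.07 g/mol
mass = n × M = 11.8 × 64.07 = 756.03 g

756.03 g


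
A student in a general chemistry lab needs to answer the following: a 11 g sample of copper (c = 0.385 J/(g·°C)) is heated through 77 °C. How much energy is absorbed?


q = mcΔT = 11 × 0.385 × 77
= 326.10 J

326.10 J


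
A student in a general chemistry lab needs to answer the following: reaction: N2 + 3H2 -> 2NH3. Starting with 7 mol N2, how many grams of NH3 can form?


Mole ratio NH3:N2 = 2:1
n(NH3) = 7 × 2/1 = 14.000 mol
mass = 14.000 × 17.03 = 238.42 g

238.42 g


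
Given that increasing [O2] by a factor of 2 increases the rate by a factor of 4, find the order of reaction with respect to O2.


rate ∝ [O2]^n
2^n = 4 → n = 2
Order in O2: 2

2


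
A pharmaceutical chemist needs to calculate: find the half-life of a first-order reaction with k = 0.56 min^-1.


t½ = ln2/k = 0.693147/(0.56 min^-1)
= 1.238 min

1.238 min


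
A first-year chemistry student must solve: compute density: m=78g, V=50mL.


ρ = mass/volume
= 78/50
= 1.56 g/mL

1.56 g/mL


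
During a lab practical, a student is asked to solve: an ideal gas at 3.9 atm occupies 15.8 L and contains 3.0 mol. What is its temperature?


PV = nRT  (R = 0.08206 L·atm/(mol·K))
T = PV/(nR) = 3.9×15.8/(3.0×0.08206)
= 61.62/0.246180
= 250.30 K

250.30 K


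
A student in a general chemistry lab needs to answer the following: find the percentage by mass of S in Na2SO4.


M(Na2SO4) = 2×22.99 + 1×32.07 + 4×16.0 = 142.05 g/mol
Mass of S = 1 × 32.07 = 32.07 g/mol
% S = 32.07/142.05 × 100 = 22.58%

22.58%


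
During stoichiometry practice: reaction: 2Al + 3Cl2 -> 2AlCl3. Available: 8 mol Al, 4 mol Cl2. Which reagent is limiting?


Mole ratio available / coefficient:
  Al: 8/2 = 4.000
  Cl2: 4/3 = 1.333
Smaller ratio is limiting.

Cl2


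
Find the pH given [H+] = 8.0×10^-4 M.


pH = -log10([H+]) = -log10(8.0×10^-4)
= 4 - log10(8.0)
= 4 - 0.9
= 3.1

3.1


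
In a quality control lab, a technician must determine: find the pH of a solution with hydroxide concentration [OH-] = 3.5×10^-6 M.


pOH = -log10([OH-]) = -log10(3.5×10^-6)
= 6 - log10(3.5) = 5.46
pH = 14 - pOH = 14 - 5.46 = 8.54

8.54


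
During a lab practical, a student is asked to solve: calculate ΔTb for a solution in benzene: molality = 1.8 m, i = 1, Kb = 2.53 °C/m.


ΔTb = Kb × m × i
= 2.53 × 1.8 × 1
= 4.554 °C

4.554 °C


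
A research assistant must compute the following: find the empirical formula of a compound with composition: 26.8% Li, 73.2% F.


Assume 100 g sample. Moles of each element:
  Li: 26.8/6.94 = 3.862 mol
  F: 73.2/19.0 = 3.853 mol
Divide by smallest (3.853):
  Li: 3.862/3.853 = 1.0
  F: 3.853/3.853 = 1.0
Empirical formula: LiF

LiF


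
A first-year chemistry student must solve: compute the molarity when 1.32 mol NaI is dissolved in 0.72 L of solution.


M = n/V = 1.32/0.72 = 1.833 mol/L

1.833 M


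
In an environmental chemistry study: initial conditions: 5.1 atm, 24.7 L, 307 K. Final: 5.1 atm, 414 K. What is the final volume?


P1V1/T1 = P2V2/T2
V2 = P1V1T2/(T1P2)
= 5.1×24.7×414/(307×5.1)
= 33.309 L

33.309 L


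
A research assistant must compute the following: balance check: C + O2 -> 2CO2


Equation: C + O2 -> 2CO2
Check atoms: C: 1≠2, O: 2≠4
Not balanced

No, not balanced


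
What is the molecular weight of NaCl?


M(NaCl) = 1×22.99 + 1×35.45
= 22.99 + 35.45
= 58.44 g/mol

58.44 g/mol


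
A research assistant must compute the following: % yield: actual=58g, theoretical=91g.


% yield = actual/theoretical × 100
= 58/91 × 100
= 63.74%

63.74%


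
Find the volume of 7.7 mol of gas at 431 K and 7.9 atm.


PV = nRT  (R = 0.08206 L·atm/(mol·K))
V = nRT/P = 7.7×0.08206×431/7.9
= 34.472 L

34.472 L


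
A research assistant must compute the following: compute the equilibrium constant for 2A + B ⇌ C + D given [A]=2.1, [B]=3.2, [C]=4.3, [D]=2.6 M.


Kc = [C][D]/([A]^2[B])
= (4.3^1 × 2.6^1)/(2.1^2 × 3.2^1)
= 11.18/14.112
= 0.7922

0.7922


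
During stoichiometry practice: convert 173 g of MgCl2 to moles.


M(MgCl2) = 95.21 g/mol
n = mass/M = 173/95.21 = 1.817 mol

1.817 mol


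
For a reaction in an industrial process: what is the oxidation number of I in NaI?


halide: -1
Oxidation number: -1

-1


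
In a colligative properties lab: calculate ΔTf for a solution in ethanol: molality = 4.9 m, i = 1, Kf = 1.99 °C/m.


ΔTf = Kf × m × i
= 1.99 × 4.9 × 1
= 9.751 °C

9.751 °C


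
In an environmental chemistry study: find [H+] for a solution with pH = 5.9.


[H+] = 10^(-pH) = 10^(-5.9)
= 1.26×10^-6 M

1.26×10^-6 M


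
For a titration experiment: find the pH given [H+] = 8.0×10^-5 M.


pH = -log10([H+]) = -log10(8.0×10^-5)
= 5 - log10(8.0)
= 5 - 0.9
= 4.1

4.1


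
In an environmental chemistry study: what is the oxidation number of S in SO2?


x + 2(-2) = 0, so x = +4
Oxidation number: +4

+4


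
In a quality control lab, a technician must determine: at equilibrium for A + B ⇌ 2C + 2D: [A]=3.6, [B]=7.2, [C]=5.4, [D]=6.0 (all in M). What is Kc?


Kc = [C]^2[D]^2/([A][B])
= (5.4^2 × 6.0^2)/(3.6^1 × 7.2^1)
= 1049.76/25.92
= 40.50

40.50


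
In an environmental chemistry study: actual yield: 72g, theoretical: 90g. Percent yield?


% yield = actual/theoretical × 100
= 72/90 × 100
= 80.0%

80.0%


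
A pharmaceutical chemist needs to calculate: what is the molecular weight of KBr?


M(KBr) = 1×39.1 + 1×79.9
= 39.1 + 79.9
= 119.0 g/mol

119.0 g/mol


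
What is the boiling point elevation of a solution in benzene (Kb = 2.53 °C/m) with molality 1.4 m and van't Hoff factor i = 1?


ΔTb = Kb × m × i
= 2.53 × 1.4 × 1
= 3.542 °C

3.542 °C


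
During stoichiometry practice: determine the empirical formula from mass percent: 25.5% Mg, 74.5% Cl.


Assume 100 g sample. Moles of each element:
  Mg: 25.5/24.31 = 1.049 mol
  Cl: 74.5/35.45 = 2.102 mol
Divide by smallest (1.049):
  Mg: 1.049/1.049 = 1.0
  Cl: 2.102/1.049 = 2.0
Empirical formula: MgCl2

MgCl2


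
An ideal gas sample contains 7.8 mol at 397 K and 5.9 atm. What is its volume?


PV = nRT  (R = 0.08206 L·atm/(mol·K))
V = nRT/P = 7.8×0.08206×397/5.9
= 43.069 L

43.069 L


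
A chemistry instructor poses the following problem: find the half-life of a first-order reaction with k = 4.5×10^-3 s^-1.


t½ = ln2/k = 0.693147/(4.5×10^-3 s^-1)
= 154.0 s

154.0 s


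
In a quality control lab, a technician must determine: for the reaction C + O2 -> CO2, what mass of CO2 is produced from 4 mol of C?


Mole ratio CO2:C = 1:1
n(CO2) = 4 × 1/1 = 4.000 mol
mass = 4.000 × 44.01 = 176.04 g

176.04 g


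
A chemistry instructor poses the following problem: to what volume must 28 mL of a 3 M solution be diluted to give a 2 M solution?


C1V1 = C2V2
3 × 28 = 2 × V2
V2 = 84/2 = 42.0 mL

42.0 mL


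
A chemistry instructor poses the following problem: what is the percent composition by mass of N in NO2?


M(NO2) = 1×14.01 + 2×16.0 = 46.01 g/mol
Mass of N = 1 × 14.01 = 14.01 g/mol
% N = 14.01/46.01 × 100 = 30.45%

30.45%


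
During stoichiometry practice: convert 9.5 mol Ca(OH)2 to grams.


M(Ca(OH)2) = 74.1 g/mol
mass = n × M = 9.5 × 74.1 = 703.95 g

703.95 g


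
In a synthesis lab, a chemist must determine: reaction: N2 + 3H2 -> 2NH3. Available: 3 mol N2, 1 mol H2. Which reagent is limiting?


Mole ratio available / coefficient:
  N2: 3/1 = 3.000
  H2: 1/3 = 0.333
Smaller ratio is limiting.

H2


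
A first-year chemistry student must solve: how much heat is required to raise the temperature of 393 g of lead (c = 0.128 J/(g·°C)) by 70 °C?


q = mcΔT = 393 × 0.128 × 70
= 3521.28 J

3521.28 J


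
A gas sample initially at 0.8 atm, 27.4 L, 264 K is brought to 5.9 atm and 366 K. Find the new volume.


P1V1/T1 = P2V2/T2
V2 = P1V1T2/(T1P2)
= 0.8×27.4×366/(264×5.9)
= 5.151 L

5.151 L


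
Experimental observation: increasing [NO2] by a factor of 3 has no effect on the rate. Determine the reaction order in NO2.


rate ∝ [NO2]^n
rate ∝ [NO2]^0
Order in NO2: 0

0


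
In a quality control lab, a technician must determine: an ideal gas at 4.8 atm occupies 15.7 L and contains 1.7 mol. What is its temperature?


PV = nRT  (R = 0.08206 L·atm/(mol·K))
T = PV/(nR) = 4.8×15.7/(1.7×0.08206)
= 75.36/0.139502
= 540.21 K

540.21 K


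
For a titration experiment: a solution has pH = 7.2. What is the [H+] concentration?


[H+] = 10^(-pH) = 10^(-7.2)
= 6.31×10^-8 M

6.31×10^-8 M


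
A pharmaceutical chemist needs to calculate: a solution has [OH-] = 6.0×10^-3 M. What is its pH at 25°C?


pOH = -log10([OH-]) = -log10(6.0×10^-3)
= 3 - log10(6.0) = 2.22
pH = 14 - pOH = 14 - 2.22 = 11.78

11.78


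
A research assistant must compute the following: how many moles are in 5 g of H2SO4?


M(H2SO4) = 98.09 g/mol
n = mass/M = 5/98.09 = 0.051 mol

0.051 mol


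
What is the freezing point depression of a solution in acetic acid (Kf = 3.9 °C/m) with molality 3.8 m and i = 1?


ΔTf = Kf × m × i
= 3.9 × 3.8 × 1
= 14.82 °C

14.82 °C


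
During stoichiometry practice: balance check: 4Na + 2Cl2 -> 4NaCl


Equation: 4Na + 2Cl2 -> 4NaCl
Check atoms: Cl: 4=4, Na: 4=4
Balanced

Yes, balanced


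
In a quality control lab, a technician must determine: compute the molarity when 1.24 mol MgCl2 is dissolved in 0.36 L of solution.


M = n/V = 1.24/0.36 = 3.444 mol/L

3.444 M


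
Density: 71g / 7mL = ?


ρ = mass/volume
= 71/7
= 10.143 g/mL

10.143 g/mL


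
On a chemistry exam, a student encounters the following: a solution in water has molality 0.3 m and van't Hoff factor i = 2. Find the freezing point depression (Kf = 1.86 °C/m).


ΔTf = Kf × m × i
= 1.86 × 0.3 × 2
= 1.116 °C

1.116 °C


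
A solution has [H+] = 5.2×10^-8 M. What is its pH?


pH = -log10([H+]) = -log10(5.2×10^-8)
= 8 - log10(5.2)
= 8 - 0.72
= 7.28

7.28


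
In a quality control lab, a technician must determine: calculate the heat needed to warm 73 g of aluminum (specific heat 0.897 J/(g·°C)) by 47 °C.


q = mcΔT = 73 × 0.897 × 47
= 3077.61 J

3077.61 J


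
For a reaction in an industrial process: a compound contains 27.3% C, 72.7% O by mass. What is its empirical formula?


Assume 100 g sample. Moles of each element:
  C: 27.3/12.01 = 2.273 mol
  O: 72.7/16.0 = 4.544 mol
Divide by smallest (2.273):
  C: 2.273/2.273 = 1.0
  O: 4.544/2.273 = 2.0
Empirical formula: CO2

CO2


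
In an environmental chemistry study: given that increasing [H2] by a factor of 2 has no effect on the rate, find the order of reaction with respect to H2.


rate ∝ [H2]^n
rate ∝ [H2]^0
Order in H2: 0

0


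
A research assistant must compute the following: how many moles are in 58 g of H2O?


M(H2O) = 18.02 g/mol
n = mass/M = 58/18.02 = 3.2186 mol

3.2186 mol


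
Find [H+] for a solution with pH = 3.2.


[H+] = 10^(-pH) = 10^(-3.2)
= 6.31×10^-4 M

6.31×10^-4 M


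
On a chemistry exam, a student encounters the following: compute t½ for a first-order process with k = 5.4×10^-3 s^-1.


t½ = ln2/k = 0.693147/(5.4×10^-3 s^-1)
= 128.4 s

128.4 s


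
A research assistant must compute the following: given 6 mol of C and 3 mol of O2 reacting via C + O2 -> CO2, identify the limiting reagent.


Mole ratio available / coefficient:
  C: 6/1 = 6.000
  O2: 3/1 = 3.000
Smaller ratio is limiting.

O2


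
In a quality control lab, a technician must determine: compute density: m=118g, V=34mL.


ρ = mass/volume
= 118/34
= 3.471 g/mL

3.471 g/mL


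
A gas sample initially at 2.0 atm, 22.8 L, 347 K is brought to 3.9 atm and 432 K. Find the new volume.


P1V1/T1 = P2V2/T2
V2 = P1V1T2/(T1P2)
= 2.0×22.8×432/(347×3.9)
= 14.556 L

14.556 L


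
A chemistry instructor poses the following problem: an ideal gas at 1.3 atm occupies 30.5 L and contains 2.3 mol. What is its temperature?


PV = nRT  (R = 0.08206 L·atm/(mol·K))
T = PV/(nR) = 1.3×30.5/(2.3×0.08206)
= 39.65/0.188738
= 210.08 K

210.08 K


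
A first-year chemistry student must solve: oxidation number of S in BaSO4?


(+2) + x + 4(-2) = 0, so x = +6
Oxidation number: +6

+6


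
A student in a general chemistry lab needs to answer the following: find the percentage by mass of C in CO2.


M(CO2) = 1×12.01 + 2×16.0 = 44.01 g/mol
Mass of C = 1 × 12.01 = 12.01 g/mol
% C = 12.01/44.01 × 100 = 27.29%

27.29%


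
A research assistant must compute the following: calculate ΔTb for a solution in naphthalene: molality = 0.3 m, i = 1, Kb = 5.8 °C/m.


ΔTb = Kb × m × i
= 5.8 × 0.3 × 1
= 1.74 °C

1.74 °C


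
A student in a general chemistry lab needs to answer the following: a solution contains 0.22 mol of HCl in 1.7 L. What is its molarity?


M = n/V = 0.22/1.7 = 0.129 mol/L

0.129 M


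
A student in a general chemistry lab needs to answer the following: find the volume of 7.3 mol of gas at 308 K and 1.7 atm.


PV = nRT  (R = 0.08206 L·atm/(mol·K))
V = nRT/P = 7.3×0.08206×308/1.7
= 108.532 L

108.532 L


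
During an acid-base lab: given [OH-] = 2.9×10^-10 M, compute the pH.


pOH = -log10([OH-]) = -log10(2.9×10^-10)
= 10 - log10(2.9) = 9.54
pH = 14 - pOH = 14 - 9.54 = 4.46

4.46


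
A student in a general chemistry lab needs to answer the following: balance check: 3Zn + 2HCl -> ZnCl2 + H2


Equation: 3Zn + 2HCl -> ZnCl2 + H2
Check atoms: Cl: 2=2, H: 2=2, Zn: 3≠1
Not balanced

No, not balanced


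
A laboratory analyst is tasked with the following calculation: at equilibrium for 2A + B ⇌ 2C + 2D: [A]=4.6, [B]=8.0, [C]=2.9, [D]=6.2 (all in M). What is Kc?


Kc = [C]^2[D]^2/([A]^2[B])
= (2.9^2 × 6.2^2)/(4.6^2 × 8.0^1)
= 323.2804/169.28
= 1.910

1.910


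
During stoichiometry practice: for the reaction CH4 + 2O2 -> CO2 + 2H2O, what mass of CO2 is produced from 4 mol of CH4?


Mole ratio CO2:CH4 = 1:1
n(CO2) = 4 × 1/1 = 4.000 mol
mass = 4.000 × 44.01 = 176.04 g

176.04 g


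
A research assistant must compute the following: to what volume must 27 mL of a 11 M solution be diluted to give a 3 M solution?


C1V1 = C2V2
11 × 27 = 3 × V2
V2 = 297/3 = 99.0 mL

99.0 mL


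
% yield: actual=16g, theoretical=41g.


% yield = actual/theoretical × 100
= 16/41 × 100
= 39.02%

39.02%


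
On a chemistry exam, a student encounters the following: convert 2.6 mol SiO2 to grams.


M(SiO2) = 60.09 g/mol
mass = n × M = 2.6 × 60.09 = 156.23 g

156.23 g


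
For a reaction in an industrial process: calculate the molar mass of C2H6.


M(C2H6) = 2×12.01 + 6×1.008
= 24.02 + 6.05
= 30.07 g/mol

30.07 g/mol


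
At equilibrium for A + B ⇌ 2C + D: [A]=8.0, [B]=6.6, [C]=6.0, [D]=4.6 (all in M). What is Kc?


Kc = [C]^2[D]/([A][B])
= (6.0^2 × 4.6^1)/(8.0^1 × 6.6^1)
= 165.6/52.8
= 3.136

3.136


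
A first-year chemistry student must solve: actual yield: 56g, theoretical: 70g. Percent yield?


% yield = actual/theoretical × 100
= 56/70 × 100
= 80.0%

80.0%


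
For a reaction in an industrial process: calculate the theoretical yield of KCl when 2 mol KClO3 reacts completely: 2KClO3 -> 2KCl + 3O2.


Mole ratio KCl:KClO3 = 2:2
n(KCl) = 2 × 2/2 = 2.000 mol
mass = 2.000 × 74.55 = 149.1 g

149.1 g


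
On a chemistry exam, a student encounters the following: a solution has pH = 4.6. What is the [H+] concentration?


[H+] = 10^(-pH) = 10^(-4.6)
= 2.51×10^-5 M

2.51×10^-5 M


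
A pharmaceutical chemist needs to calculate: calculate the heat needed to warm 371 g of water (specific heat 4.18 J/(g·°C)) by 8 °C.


q = mcΔT = 371 × 4.18 × 8
= 12406.24 J

12406.24 J


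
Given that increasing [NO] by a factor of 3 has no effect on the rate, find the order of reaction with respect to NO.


rate ∝ [NO]^n
rate ∝ [NO]^0
Order in NO: 0

0


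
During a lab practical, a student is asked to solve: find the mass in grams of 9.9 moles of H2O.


M(H2O) = 18.02 g/mol
mass = n × M = 9.9 × 18.02 = 178.40 g

178.40 g


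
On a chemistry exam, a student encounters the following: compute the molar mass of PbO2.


M(PbO2) = 1×207.2 + 2×16.0
= 207.2 + 32.0
= 239.2 g/mol

239.2 g/mol


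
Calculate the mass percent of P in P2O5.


M(P2O5) = 2×30.97 + 5×16.0 = 141.94 g/mol
Mass of P = 2 × 30.97 = 61.94 g/mol
% P = 61.94/141.94 × 100 = 43.64%

43.64%


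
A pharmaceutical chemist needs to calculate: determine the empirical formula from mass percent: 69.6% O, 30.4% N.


Assume 100 g sample. Moles of each element:
  O: 69.6/16.0 = 4.35 mol
  N: 30.4/14.01 = 2.17 mol
Divide by smallest (2.17):
  O: 4.35/2.17 = 2.0
  N: 2.17/2.17 = 1.0
Empirical formula: NO2

NO2


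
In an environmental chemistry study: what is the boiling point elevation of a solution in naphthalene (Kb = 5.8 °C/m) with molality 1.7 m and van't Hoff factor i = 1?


ΔTb = Kb × m × i
= 5.8 × 1.7 × 1
= 9.86 °C

9.86 °C


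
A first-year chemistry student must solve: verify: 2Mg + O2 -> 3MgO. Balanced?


Equation: 2Mg + O2 -> 3MgO
Check atoms: Mg: 2≠3, O: 2≠3
Not balanced

No, not balanced


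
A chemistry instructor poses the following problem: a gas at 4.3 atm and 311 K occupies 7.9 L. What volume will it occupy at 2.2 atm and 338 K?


P1V1/T1 = P2V2/T2
V2 = P1V1T2/(T1P2)
= 4.3×7.9×338/(311×2.2)
= 16.781 L

16.781 L


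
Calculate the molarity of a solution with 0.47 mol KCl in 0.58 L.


M = n/V = 0.47/0.58 = 0.810 mol/L

0.810 M


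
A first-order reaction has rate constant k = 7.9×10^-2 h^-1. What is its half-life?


t½ = ln2/k = 0.693147/(7.9×10^-2 h^-1)
= 8.774 h

8.774 h


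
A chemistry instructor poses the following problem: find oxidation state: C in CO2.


x + 2(-2) = 0, so x = +4
Oxidation number: +4

+4


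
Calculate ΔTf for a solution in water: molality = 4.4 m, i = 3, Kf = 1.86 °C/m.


ΔTf = Kf × m × i
= 1.86 × 4.4 × 3
= 24.552 °C

24.552 °C


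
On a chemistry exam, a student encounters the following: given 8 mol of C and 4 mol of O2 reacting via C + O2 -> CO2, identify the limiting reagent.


Mole ratio available / coefficient:
  C: 8/1 = 8.000
  O2: 4/1 = 4.000
Smaller ratio is limiting.

O2


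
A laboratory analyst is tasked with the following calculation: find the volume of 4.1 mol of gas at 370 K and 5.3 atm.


PV = nRT  (R = 0.08206 L·atm/(mol·K))
V = nRT/P = 4.1×0.08206×370/5.3
= 23.488 L

23.488 L


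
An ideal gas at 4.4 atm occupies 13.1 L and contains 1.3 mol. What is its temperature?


PV = nRT  (R = 0.08206 L·atm/(mol·K))
T = PV/(nR) = 4.4×13.1/(1.3×0.08206)
= 57.64/0.106678
= 540.32 K

540.32 K


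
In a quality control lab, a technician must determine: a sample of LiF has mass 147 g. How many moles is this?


M(LiF) = 25.94 g/mol
n = mass/M = 147/25.94 = 5.6669 mol

5.6669 mol


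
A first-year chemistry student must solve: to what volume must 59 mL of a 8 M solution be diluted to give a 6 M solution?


C1V1 = C2V2
8 × 59 = 6 × V2
V2 = 472/6 = 78.67 mL

78.67 mL


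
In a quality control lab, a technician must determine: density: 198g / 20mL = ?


ρ = mass/volume
= 198/20
= 9.9 g/mL

9.9 g/mL


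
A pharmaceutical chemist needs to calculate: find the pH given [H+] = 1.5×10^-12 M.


pH = -log10([H+]) = -log10(1.5×10^-12)
= 12 - log10(1.5)
= 12 - 0.18
= 11.82

11.82


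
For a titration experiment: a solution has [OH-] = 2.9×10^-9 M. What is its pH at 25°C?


pOH = -log10([OH-]) = -log10(2.9×10^-9)
= 9 - log10(2.9) = 8.54
pH = 14 - pOH = 14 - 8.54 = 5.46

5.46


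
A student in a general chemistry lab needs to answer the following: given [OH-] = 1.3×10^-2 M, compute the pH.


pOH = -log10([OH-]) = -log10(1.3×10^-2)
= 2 - log10(1.3) = 1.89
pH = 14 - pOH = 14 - 1.89 = 12.11

12.11


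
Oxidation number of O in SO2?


O is usually -2
Oxidation number: -2

-2


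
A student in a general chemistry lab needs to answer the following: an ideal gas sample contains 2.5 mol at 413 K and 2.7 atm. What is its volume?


PV = nRT  (R = 0.08206 L·atm/(mol·K))
V = nRT/P = 2.5×0.08206×413/2.7
= 31.38 L

31.38 L


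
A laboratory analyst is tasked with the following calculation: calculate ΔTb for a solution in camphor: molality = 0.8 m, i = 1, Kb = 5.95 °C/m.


ΔTb = Kb × m × i
= 5.95 × 0.8 × 1
= 4.76 °C

4.76 °C


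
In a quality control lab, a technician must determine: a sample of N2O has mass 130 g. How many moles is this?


M(N2O) = 44.02 g/mol
n = mass/M = 130/44.02 = 2.9532 mol

2.9532 mol


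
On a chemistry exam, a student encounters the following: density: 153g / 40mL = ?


ρ = mass/volume
= 153/40
= 3.825 g/mL

3.825 g/mL


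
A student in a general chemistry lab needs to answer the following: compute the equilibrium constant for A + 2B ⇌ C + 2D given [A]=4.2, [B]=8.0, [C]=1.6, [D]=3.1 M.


Kc = [C][D]^2/([A][B]^2)
= (1.6^1 × 3.1^2)/(4.2^1 × 8.0^2)
= 15.376/268.8
= 0.05720

0.05720


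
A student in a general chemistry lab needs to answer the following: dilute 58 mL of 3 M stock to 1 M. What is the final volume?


C1V1 = C2V2
3 × 58 = 1 × V2
V2 = 174/1 = 174.0 mL

174.0 mL


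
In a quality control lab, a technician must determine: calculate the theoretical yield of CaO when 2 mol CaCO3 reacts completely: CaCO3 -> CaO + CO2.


Mole ratio CaO:CaCO3 = 1:1
n(CaO) = 2 × 1/1 = 2.000 mol
mass = 2.000 × 56.08 = 112.16 g

112.16 g


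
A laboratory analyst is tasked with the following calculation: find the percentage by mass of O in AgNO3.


M(AgNO3) = 1×107.87 + 1×14.01 + 3×16.0 = 169.88 g/mol
Mass of O = 3 × 16.0 = 48.00 g/mol
% O = 48.00/169.88 × 100 = 28.26%

28.26%


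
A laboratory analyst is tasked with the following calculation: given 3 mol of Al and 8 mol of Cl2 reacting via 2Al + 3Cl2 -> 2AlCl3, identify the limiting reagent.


Mole ratio available / coefficient:
  Al: 3/2 = 1.500
  Cl2: 8/3 = 2.667
Smaller ratio is limiting.

Al


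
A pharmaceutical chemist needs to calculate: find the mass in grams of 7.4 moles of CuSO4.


M(CuSO4) = 159.62 g/mol
mass = n × M = 7.4 × 159.62 = 1181.19 g

1181.19 g


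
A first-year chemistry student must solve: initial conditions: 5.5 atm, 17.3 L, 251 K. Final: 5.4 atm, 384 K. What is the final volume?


P1V1/T1 = P2V2/T2
V2 = P1V1T2/(T1P2)
= 5.5×17.3×384/(251×5.4)
= 26.957 L

26.957 L


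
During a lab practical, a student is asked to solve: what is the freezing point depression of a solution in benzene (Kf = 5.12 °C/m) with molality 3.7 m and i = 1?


ΔTf = Kf × m × i
= 5.12 × 3.7 × 1
= 18.944 °C

18.944 °C


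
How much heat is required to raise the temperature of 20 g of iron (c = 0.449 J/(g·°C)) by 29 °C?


q = mcΔT = 20 × 0.449 × 29
= 260.42 J

260.42 J


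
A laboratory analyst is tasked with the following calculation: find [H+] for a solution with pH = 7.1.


[H+] = 10^(-pH) = 10^(-7.1)
= 7.94×10^-8 M

7.94×10^-8 M


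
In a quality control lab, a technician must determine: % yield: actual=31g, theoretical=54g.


% yield = actual/theoretical × 100
= 31/54 × 100
= 57.41%

57.41%


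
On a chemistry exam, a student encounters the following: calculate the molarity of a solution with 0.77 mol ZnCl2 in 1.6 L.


M = n/V = 0.77/1.6 = 0.481 mol/L

0.481 M


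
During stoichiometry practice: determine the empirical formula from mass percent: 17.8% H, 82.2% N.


Assume 100 g sample. Moles of each element:
  H: 17.8/1.008 = 17.659 mol
  N: 82.2/14.01 = 5.867 mol
Divide by smallest (5.867):
  H: 17.659/5.867 = 3.01
  N: 5.867/5.867 = 1.0
Empirical formula: NH3

NH3


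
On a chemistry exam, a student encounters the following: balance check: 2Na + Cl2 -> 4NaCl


Equation: 2Na + Cl2 -> 4NaCl
Check atoms: Cl: 2≠4, Na: 2≠4
Not balanced

No, not balanced


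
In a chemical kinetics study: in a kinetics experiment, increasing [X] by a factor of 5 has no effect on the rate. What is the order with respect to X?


rate ∝ [X]^n
rate ∝ [X]^0
Order in X: 0

0


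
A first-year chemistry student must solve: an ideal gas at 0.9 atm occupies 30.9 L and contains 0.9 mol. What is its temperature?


PV = nRT  (R = 0.08206 L·atm/(mol·K))
T = PV/(nR) = 0.9×30.9/(0.9×0.08206)
= 27.81/0.073854
= 376.55 K

376.55 K


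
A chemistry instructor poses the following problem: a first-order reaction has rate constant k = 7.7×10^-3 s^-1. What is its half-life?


t½ = ln2/k = 0.693147/(7.7×10^-3 s^-1)
= 90.02 s

90.02 s


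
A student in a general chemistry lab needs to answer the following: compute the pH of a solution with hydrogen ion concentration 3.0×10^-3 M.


pH = -log10([H+]) = -log10(3.0×10^-3)
= 3 - log10(3.0)
= 3 - 0.48
= 2.52

2.52


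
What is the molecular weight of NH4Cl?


M(NH4Cl) = 1×14.01 + 4×1.008 + 1×35.45
= 14.01 + 4.03 + 35.45
= 53.49 g/mol

53.49 g/mol


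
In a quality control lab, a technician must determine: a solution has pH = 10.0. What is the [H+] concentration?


[H+] = 10^(-pH) = 10^(-10.0)
= 1.0×10^-10 M

1.0×10^-10 M


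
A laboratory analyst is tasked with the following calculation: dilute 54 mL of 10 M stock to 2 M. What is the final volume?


C1V1 = C2V2
10 × 54 = 2 × V2
V2 = 540/2 = 270.0 mL

270.0 mL


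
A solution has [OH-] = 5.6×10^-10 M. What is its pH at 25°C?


pOH = -log10([OH-]) = -log10(5.6×10^-10)
= 10 - log10(5.6) = 9.25
pH = 14 - pOH = 14 - 9.25 = 4.75

4.75


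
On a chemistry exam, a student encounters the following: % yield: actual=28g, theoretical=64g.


% yield = actual/theoretical × 100
= 28/64 × 100
= 43.75%

43.75%


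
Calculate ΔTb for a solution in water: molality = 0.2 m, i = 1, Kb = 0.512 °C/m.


ΔTb = Kb × m × i
= 0.512 × 0.2 × 1
= 0.1024 °C

0.1024 °C


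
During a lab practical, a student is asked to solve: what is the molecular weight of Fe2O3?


M(Fe2O3) = 2×55.85 + 3×16.0
= 111.7 + 48.0
= 159.7 g/mol

159.7 g/mol


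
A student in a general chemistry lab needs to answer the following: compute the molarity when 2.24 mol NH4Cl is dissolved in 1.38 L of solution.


M = n/V = 2.24/1.38 = 1.623 mol/L

1.623 M


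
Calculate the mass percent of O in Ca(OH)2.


M(Ca(OH)2) = 1×40.08 + 2×16.0 + 2×1.008 = 74.096 g/mol
Mass of O = 2 × 16.0 = 32.00 g/mol
% O = 32.00/74.096 × 100 = 43.19%

43.19%


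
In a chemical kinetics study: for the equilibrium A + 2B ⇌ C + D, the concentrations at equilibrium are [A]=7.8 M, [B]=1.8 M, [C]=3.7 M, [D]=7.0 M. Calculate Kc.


Kc = [C][D]/([A][B]^2)
= (3.7^1 × 7.0^1)/(7.8^1 × 1.8^2)
= 25.9/25.272
= 1.025

1.025


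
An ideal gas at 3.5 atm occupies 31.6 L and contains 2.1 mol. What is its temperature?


PV = nRT  (R = 0.08206 L·atm/(mol·K))
T = PV/(nR) = 3.5×31.6/(2.1×0.08206)
= 110.60/0.172326
= 641.81 K

641.81 K


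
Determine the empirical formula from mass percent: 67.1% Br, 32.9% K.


Assume 100 g sample. Moles of each element:
  Br: 67.1/79.9 = 0.84 mol
  K: 32.9/39.1 = 0.841 mol
Divide by smallest (0.84):
  Br: 0.84/0.84 = 1.0
  K: 0.841/0.84 = 1.0
Empirical formula: KBr

KBr


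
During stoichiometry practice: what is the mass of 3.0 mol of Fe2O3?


M(Fe2O3) = 159.7 g/mol
mass = n × M = 3.0 × 159.7 = 479.10 g

479.10 g


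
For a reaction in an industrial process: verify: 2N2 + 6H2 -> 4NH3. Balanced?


Equation: 2N2 + 6H2 -> 4NH3
Check atoms: H: 12=12, N: 4=4
Balanced

Yes, balanced


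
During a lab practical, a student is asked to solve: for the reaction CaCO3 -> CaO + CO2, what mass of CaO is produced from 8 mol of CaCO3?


Mole ratio CaO:CaCO3 = 1:1
n(CaO) = 8 × 1/1 = 8.000 mol
mass = 8.000 × 56.08 = 448.64 g

448.64 g


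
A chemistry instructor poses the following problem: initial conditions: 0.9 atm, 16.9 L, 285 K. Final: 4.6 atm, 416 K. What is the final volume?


P1V1/T1 = P2V2/T2
V2 = P1V1T2/(T1P2)
= 0.9×16.9×416/(285×4.6)
= 4.826 L

4.826 L


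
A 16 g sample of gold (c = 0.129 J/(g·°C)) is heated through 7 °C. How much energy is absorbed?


q = mcΔT = 16 × 0.129 × 7
= 14.45 J

14.45 J


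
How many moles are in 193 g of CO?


M(CO) = 28.01 g/mol
n = mass/M = 193/28.01 = 6.8904 mol

6.8904 mol


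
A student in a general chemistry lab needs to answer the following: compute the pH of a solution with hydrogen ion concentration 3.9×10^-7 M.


pH = -log10([H+]) = -log10(3.9×10^-7)
= 7 - log10(3.9)
= 7 - 0.59
= 6.41

6.41


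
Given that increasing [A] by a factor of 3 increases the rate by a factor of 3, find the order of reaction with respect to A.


rate ∝ [A]^n
3^n = 3 → n = 1
Order in A: 1

1


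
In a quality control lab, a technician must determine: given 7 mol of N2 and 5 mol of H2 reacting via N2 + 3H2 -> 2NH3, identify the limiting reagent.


Mole ratio available / coefficient:
  N2: 7/1 = 7.000
  H2: 5/3 = 1.667
Smaller ratio is limiting.

H2


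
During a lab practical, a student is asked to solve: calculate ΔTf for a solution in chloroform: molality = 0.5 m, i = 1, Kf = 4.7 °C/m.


ΔTf = Kf × m × i
= 4.7 × 0.5 × 1
= 2.35 °C

2.35 °C


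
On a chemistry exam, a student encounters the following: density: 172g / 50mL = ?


ρ = mass/volume
= 172/50
= 3.44 g/mL

3.44 g/mL


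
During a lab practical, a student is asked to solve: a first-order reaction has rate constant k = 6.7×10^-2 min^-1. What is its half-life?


t½ = ln2/k = 0.693147/(6.7×10^-2 min^-1)
= 10.35 min

10.35 min
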